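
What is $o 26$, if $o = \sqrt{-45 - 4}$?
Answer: $182 i \approx 182.0 i$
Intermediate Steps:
$o = 7 i$ ($o = \sqrt{-45 + \left(3 - 7\right)} = \sqrt{-45 - 4} = \sqrt{-49} = 7 i \approx 7.0 i$)
$o 26 = 7 i 26 = 182 i$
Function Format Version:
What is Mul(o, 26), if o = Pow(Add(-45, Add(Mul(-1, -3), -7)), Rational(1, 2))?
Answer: Mul(182, I) ≈ Mul(182.00, I)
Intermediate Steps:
o = Mul(7, I) (o = Pow(Add(-45, Add(3, -7)), Rational(1, 2)) = Pow(Add(-45, -4), Rational(1, 2)) = Pow(-49, Rational(1, 2)) = Mul(7, I) ≈ Mul(7.0000, I))
Mul(o, 26) = Mul(Mul(7, I), 26) = Mul(182, I)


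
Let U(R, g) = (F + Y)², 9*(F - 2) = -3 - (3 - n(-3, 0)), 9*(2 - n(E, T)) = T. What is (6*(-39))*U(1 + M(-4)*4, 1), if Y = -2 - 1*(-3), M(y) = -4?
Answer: -13754/9 ≈ -1528.2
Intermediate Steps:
Y = 1 (Y = -2 + 3 = 1)
n(E, T) = 2 - T/9
F = 14/9 (F = 2 + (-3 - (3 - (2 - ⅑*0)))/9 = 2 + (-3 - (3 - (2 + 0)))/9 = 2 + (-3 - (3 - 1*2))/9 = 2 + (-3 - (3 - 2))/9 = 2 + (-3 - 1*1)/9 = 2 + (-3 - 1)/9 = 2 + (⅑)*(-4) = 2 - 4/9 = 14/9 ≈ 1.5556)
U(R, g) = 529/81 (U(R, g) = (14/9 + 1)² = (23/9)² = 529/81)
(6*(-39))*U(1 + M(-4)*4, 1) = (6*(-39))*(529/81) = -234*529/81 = -13754/9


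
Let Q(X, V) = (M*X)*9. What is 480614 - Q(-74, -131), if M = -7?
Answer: 475952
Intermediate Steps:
Q(X, V) = -63*X (Q(X, V) = -7*X*9 = -63*X)
480614 - Q(-74, -131) = 480614 - (-63)*(-74) = 480614 - 1*4662 = 480614 - 4662 = 475952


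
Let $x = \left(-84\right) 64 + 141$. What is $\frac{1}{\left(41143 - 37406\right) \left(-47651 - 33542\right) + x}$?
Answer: $- \frac{1}{303423476} \approx -3.2957 \cdot 10^{-9}$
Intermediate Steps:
$x = -5235$ ($x = -5376 + 141 = -5235$)
$\frac{1}{\left(41143 - 37406\right) \left(-47651 - 33542\right) + x} = \frac{1}{\left(41143 - 37406\right) \left(-47651 - 33542\right) - 5235} = \frac{1}{3737 \left(-81193\right) - 5235} = \frac{1}{-303418241 - 5235} = \frac{1}{-303423476} = - \frac{1}{303423476}$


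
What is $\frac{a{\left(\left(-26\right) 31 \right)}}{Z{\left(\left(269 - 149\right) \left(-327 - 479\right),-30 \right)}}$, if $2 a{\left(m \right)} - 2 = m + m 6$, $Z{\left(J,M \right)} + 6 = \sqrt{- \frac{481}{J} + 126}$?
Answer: $- \frac{125884800}{669637} - \frac{11280 \sqrt{435926805}}{669637} \approx -539.69$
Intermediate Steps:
$Z{\left(J,M \right)} = -6 + \sqrt{126 - \frac{481}{J}}$ ($Z{\left(J,M \right)} = -6 + \sqrt{- \frac{481}{J} + 126} = -6 + \sqrt{126 - \frac{481}{J}}$)
$a{\left(m \right)} = 1 + \frac{7 m}{2}$ ($a{\left(m \right)} = 1 + \frac{m + m 6}{2} = 1 + \frac{m + 6 m}{2} = 1 + \frac{7 m}{2}$)
$\frac{a{\left(\left(-26\right) 31 \right)}}{Z{\left(\left(269 - 149\right) \left(-327 - 479\right),-30 \right)}} = \frac{1 + \frac{7 \left(\left(-26\right) 31\right)}{2}}{-6 + \sqrt{126 - \frac{481}{\left(269 - 149\right) \left(-327 - 479\right)}}} = \frac{1 + \frac{7}{2} \left(-806\right)}{-6 + \sqrt{126 - \frac{481}{120 \left(-806\right)}}} = \frac{1 - 2821}{-6 + \sqrt{126 - \frac{481}{-96720}}} = - \frac{2820}{-6 + \sqrt{126 - - \frac{37}{7440}}} = - \frac{2820}{-6 + \sqrt{126 + \frac{37}{7440}}} = - \frac{2820}{-6 + \sqrt{\frac{937477}{7440}}} = - \frac{2820}{-6 + \frac{\sqrt{435926805}}{1860}}$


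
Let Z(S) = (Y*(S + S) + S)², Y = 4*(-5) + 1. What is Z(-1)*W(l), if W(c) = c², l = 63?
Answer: 5433561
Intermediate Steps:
Y = -19 (Y = -20 + 1 = -19)
Z(S) = 1369*S² (Z(S) = (-19*(S + S) + S)² = (-38*S + S)² = (-37*S)² = 1369*S²)
Z(-1)*W(l) = (1369*(-1)²)*63² = (1369*1)*3969 = 1369*3969 = 5433561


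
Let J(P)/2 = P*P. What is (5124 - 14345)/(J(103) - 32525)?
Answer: 9221/11307 ≈ 0.81551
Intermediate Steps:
J(P) = 2*P**2 (J(P) = 2*(P*P) = 2*P**2)
(5124 - 14345)/(J(103) - 32525) = (5124 - 14345)/(2*103**2 - 32525) = -9221/(2*10609 - 32525) = -9221/(21218 - 32525) = -9221/(-11307) = -9221*(-1/11307) = 9221/11307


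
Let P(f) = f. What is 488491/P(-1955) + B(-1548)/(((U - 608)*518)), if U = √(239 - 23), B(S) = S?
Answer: -5842666742669/23383518445 + 1161*√6/23921758 ≈ -249.86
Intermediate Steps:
U = 6*√6 (U = √216 = 6*√6 ≈ 14.697)
488491/P(-1955) + B(-1548)/(((U - 608)*518)) = 488491/(-1955) - 1548*1/(518*(6*√6 - 608)) = 488491*(-1/1955) - 1548*1/(518*(-608 + 6*√6)) = -488491/1955 - 1548/(-314944 + 3108*√6)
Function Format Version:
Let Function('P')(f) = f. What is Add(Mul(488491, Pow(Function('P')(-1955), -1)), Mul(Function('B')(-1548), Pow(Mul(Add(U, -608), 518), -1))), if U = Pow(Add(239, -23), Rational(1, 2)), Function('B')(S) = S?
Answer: Add(Rational(-5842666742669, 23383518445), Mul(Rational(1161, 23921758), Pow(6, Rational(1, 2)))) ≈ -249.86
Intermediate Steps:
U = Mul(6, Pow(6, Rational(1, 2))) (U = Pow(216, Rational(1, 2)) = Mul(6, Pow(6, Rational(1, 2))) ≈ 14.697)
Add(Mul(488491, Pow(Function('P')(-1955), -1)), Mul(Function('B')(-1548), Pow(Mul(Add(U, -608), 518), -1))) = Add(Mul(488491, Pow(-1955, -1)), Mul(-1548, Pow(Mul(Add(Mul(6, Pow(6, Rational(1, 2))), -608), 518), -1))) = Add(Mul(488491, Rational(-1, 1955)), Mul(-1548, Pow(Mul(Add(-608, Mul(6, Pow(6, Rational(1, 2)))), 518), -1))) = Add(Rational(-488491, 1955), Mul(-1548, Pow(Add(-314944, Mul(3108, Pow(6, Rational(1, 2)))), -1)))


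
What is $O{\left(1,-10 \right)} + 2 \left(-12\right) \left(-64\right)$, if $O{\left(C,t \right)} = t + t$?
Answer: $1516$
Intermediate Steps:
$O{\left(C,t \right)} = 2 t$
$O{\left(1,-10 \right)} + 2 \left(-12\right) \left(-64\right) = 2 \left(-10\right) + 2 \left(-12\right) \left(-64\right) = -20 - -1536 = -20 + 1536 = 1516$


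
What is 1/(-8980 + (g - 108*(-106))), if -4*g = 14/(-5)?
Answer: 10/24687 ≈ 0.00040507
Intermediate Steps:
g = 7/10 (g = -7/(2*(-5)) = -7*(-1)/(2*5) = -¼*(-14/5) = 7/10 ≈ 0.70000)
1/(-8980 + (g - 108*(-106))) = 1/(-8980 + (7/10 - 108*(-106))) = 1/(-8980 + (7/10 + 11448)) = 1/(-8980 + 114487/10) = 1/(24687/10) = 10/24687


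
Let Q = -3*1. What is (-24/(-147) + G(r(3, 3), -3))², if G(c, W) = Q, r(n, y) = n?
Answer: 19321/2401 ≈ 8.0471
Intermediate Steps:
Q = -3
G(c, W) = -3
(-24/(-147) + G(r(3, 3), -3))² = (-24/(-147) - 3)² = (-24*(-1/147) - 3)² = (8/49 - 3)² = (-139/49)² = 19321/2401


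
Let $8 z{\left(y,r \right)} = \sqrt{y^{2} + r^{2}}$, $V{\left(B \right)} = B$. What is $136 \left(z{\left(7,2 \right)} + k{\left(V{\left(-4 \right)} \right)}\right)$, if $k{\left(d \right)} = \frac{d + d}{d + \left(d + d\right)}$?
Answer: $\frac{272}{3} + 17 \sqrt{53} \approx 214.43$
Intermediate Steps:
$k{\left(d \right)} = \frac{2}{3}$ ($k{\left(d \right)} = \frac{2 d}{d + 2 d} = \frac{2 d}{3 d} = 2 d \frac{1}{3 d} = \frac{2}{3}$)
$z{\left(y,r \right)} = \frac{\sqrt{r^{2} + y^{2}}}{8}$ ($z{\left(y,r \right)} = \frac{\sqrt{y^{2} + r^{2}}}{8} = \frac{\sqrt{r^{2} + y^{2}}}{8}$)
$136 \left(z{\left(7,2 \right)} + k{\left(V{\left(-4 \right)} \right)}\right) = 136 \left(\frac{\sqrt{2^{2} + 7^{2}}}{8} + \frac{2}{3}\right) = 136 \left(\frac{\sqrt{4 + 49}}{8} + \frac{2}{3}\right) = 136 \left(\frac{\sqrt{53}}{8} + \frac{2}{3}\right) = 136 \left(\frac{2}{3} + \frac{\sqrt{53}}{8}\right) = \frac{272}{3} + 17 \sqrt{53}$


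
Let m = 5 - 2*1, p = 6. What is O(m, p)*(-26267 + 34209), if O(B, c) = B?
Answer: 23826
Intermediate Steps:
m = 3 (m = 5 - 2 = 3)
O(m, p)*(-26267 + 34209) = 3*(-26267 + 34209) = 3*7942 = 23826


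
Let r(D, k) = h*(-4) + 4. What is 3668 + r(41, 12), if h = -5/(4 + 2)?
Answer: 11026/3 ≈ 3675.3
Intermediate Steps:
h = -⅚ (h = -5/6 = -5*⅙ = -⅚ ≈ -0.83333)
r(D, k) = 22/3 (r(D, k) = -⅚*(-4) + 4 = 10/3 + 4 = 22/3)
3668 + r(41, 12) = 3668 + 22/3 = 11026/3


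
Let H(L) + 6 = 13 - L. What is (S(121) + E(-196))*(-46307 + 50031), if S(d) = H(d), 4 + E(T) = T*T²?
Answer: -28040431496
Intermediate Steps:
E(T) = -4 + T³ (E(T) = -4 + T*T² = -4 + T³)
H(L) = 7 - L (H(L) = -6 + (13 - L) = 7 - L)
S(d) = 7 - d
(S(121) + E(-196))*(-46307 + 50031) = ((7 - 1*121) + (-4 + (-196)³))*(-46307 + 50031) = ((7 - 121) + (-4 - 7529536))*3724 = (-114 - 7529540)*3724 = -7529654*3724 = -28040431496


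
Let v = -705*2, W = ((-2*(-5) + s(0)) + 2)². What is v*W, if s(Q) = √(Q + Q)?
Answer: -203040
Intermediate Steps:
s(Q) = √2*√Q (s(Q) = √(2*Q) = √2*√Q)
W = 144 (W = ((-2*(-5) + √2*√0) + 2)² = ((10 + √2*0) + 2)² = ((10 + 0) + 2)² = (10 + 2)² = 12² = 144)
v = -1410
v*W = -1410*144 = -203040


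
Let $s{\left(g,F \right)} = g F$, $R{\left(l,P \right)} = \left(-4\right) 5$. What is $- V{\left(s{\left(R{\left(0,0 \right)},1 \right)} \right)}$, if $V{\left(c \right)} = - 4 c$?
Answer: $-80$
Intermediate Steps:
$R{\left(l,P \right)} = -20$
$s{\left(g,F \right)} = F g$
$- V{\left(s{\left(R{\left(0,0 \right)},1 \right)} \right)} = - \left(-4\right) 1 \left(-20\right) = - \left(-4\right) \left(-20\right) = \left(-1\right) 80 = -80$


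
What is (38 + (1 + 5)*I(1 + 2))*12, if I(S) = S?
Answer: 672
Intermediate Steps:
(38 + (1 + 5)*I(1 + 2))*12 = (38 + (1 + 5)*(1 + 2))*12 = (38 + 6*3)*12 = (38 + 18)*12 = 56*12 = 672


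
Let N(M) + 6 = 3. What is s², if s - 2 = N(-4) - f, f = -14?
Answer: 169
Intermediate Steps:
N(M) = -3 (N(M) = -6 + 3 = -3)
s = 13 (s = 2 + (-3 - 1*(-14)) = 2 + (-3 + 14) = 2 + 11 = 13)
s² = 13² = 169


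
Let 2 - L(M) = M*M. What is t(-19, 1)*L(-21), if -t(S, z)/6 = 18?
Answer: 47412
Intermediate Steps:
L(M) = 2 - M² (L(M) = 2 - M*M = 2 - M²)
t(S, z) = -108 (t(S, z) = -6*18 = -108)
t(-19, 1)*L(-21) = -108*(2 - 1*(-21)²) = -108*(2 - 1*441) = -108*(2 - 441) = -108*(-439) = 47412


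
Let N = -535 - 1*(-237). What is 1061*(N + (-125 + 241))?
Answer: -193102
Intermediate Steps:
N = -298 (N = -535 + 237 = -298)
1061*(N + (-125 + 241)) = 1061*(-298 + (-125 + 241)) = 1061*(-298 + 116) = 1061*(-182) = -193102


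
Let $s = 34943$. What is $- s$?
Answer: $-34943$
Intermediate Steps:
$- s = \left(-1\right) 34943 = -34943$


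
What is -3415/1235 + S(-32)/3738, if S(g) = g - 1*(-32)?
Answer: -683/247 ≈ -2.7652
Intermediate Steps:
S(g) = 32 + g (S(g) = g + 32 = 32 + g)
-3415/1235 + S(-32)/3738 = -3415/1235 + (32 - 32)/3738 = -3415*1/1235 + 0*(1/3738) = -683/247 + 0 = -683/247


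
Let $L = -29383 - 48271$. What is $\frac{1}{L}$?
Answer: $- \frac{1}{77654} \approx -1.2878 \cdot 10^{-5}$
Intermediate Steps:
$L = -77654$ ($L = -29383 - 48271 = -77654$)
$\frac{1}{L} = \frac{1}{-77654} = - \frac{1}{77654}$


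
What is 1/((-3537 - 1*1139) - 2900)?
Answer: -1/7576 ≈ -0.00013200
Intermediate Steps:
1/((-3537 - 1*1139) - 2900) = 1/((-3537 - 1139) - 2900) = 1/(-4676 - 2900) = 1/(-7576) = -1/7576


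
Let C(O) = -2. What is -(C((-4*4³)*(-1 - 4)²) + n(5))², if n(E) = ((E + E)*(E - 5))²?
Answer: -4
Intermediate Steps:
n(E) = 4*E²*(-5 + E)² (n(E) = ((2*E)*(-5 + E))² = (2*E*(-5 + E))² = 4*E²*(-5 + E)²)
-(C((-4*4³)*(-1 - 4)²) + n(5))² = -(-2 + 4*5²*(-5 + 5)²)² = -(-2 + 4*25*0²)² = -(-2 + 4*25*0)² = -(-2 + 0)² = -1*(-2)² = -1*4 = -4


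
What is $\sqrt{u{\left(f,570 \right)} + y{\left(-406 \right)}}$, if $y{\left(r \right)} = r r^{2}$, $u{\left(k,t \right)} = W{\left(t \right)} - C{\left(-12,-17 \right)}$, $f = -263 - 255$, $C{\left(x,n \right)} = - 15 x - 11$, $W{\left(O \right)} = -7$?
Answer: $2 i \sqrt{16730898} \approx 8180.7 i$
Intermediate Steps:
$C{\left(x,n \right)} = -11 - 15 x$
$f = -518$
$u{\left(k,t \right)} = -176$ ($u{\left(k,t \right)} = -7 - \left(-11 - -180\right) = -7 - \left(-11 + 180\right) = -7 - 169 = -176$)
$y{\left(r \right)} = r^{3}$
$\sqrt{u{\left(f,570 \right)} + y{\left(-406 \right)}} = \sqrt{-176 + \left(-406\right)^{3}} = \sqrt{-176 - 66923416} = \sqrt{-66923592} = 2 i \sqrt{16730898}$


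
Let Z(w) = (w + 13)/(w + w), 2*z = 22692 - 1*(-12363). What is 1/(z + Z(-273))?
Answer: 42/736175 ≈ 5.7052e-5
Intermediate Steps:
z = 35055/2 (z = (22692 - 1*(-12363))/2 = (22692 + 12363)/2 = (1/2)*35055 = 35055/2 ≈ 17528.)
Z(w) = (13 + w)/(2*w) (Z(w) = (13 + w)/((2*w)) = (13 + w)*(1/(2*w)) = (13 + w)/(2*w))
1/(z + Z(-273)) = 1/(35055/2 + (1/2)*(13 - 273)/(-273)) = 1/(35055/2 + (1/2)*(-1/273)*(-260)) = 1/(35055/2 + 10/21) = 1/(736175/42) = 42/736175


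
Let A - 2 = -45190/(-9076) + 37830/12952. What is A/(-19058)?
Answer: -145468833/280039090552 ≈ -0.00051946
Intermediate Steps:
A = 145468833/14694044 (A = 2 + (-45190/(-9076) + 37830/12952) = 2 + (-45190*(-1/9076) + 37830*(1/12952)) = 2 + (22595/4538 + 18915/6476) = 2 + 116080745/14694044 = 145468833/14694044 ≈ 9.8999)
A/(-19058) = (145468833/14694044)/(-19058) = (145468833/14694044)*(-1/19058) = -145468833/280039090552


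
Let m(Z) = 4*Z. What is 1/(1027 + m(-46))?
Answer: 1/843 ≈ 0.0011862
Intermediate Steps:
1/(1027 + m(-46)) = 1/(1027 + 4*(-46)) = 1/(1027 - 184) = 1/843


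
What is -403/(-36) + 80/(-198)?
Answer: 4273/396 ≈ 10.790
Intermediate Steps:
-403/(-36) + 80/(-198) = -403*(-1/36) + 80*(-1/198) = 403/36 - 40/99 = 4273/396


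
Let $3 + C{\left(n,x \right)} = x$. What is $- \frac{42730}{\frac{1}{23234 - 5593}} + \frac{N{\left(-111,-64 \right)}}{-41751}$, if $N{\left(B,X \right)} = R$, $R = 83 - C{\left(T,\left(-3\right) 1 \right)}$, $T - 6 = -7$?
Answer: $- \frac{31471900877519}{41751} \approx -7.538 \cdot 10^{8}$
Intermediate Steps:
$T = -1$ ($T = 6 - 7 = -1$)
$C{\left(n,x \right)} = -3 + x$
$R = 89$ ($R = 83 - \left(-3 - 3\right) = 83 - -6 = 83 + 6 = 89$)
$N{\left(B,X \right)} = 89$
$- \frac{42730}{\frac{1}{23234 - 5593}} + \frac{N{\left(-111,-64 \right)}}{-41751} = - \frac{42730}{\frac{1}{23234 - 5593}} + \frac{89}{-41751} = - \frac{42730}{\frac{1}{17641}} + 89 \left(- \frac{1}{41751}\right) = - 42730 \frac{1}{\frac{1}{17641}} - \frac{89}{41751} = \left(-42730\right) 17641 - \frac{89}{41751} = -753799930 - \frac{89}{41751} = - \frac{31471900877519}{41751}$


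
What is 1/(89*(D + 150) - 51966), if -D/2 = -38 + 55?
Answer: -1/41642 ≈ -2.4014e-5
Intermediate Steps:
D = -34 (D = -2*(-38 + 55) = -2*17 = -34)
1/(89*(D + 150) - 51966) = 1/(89*(-34 + 150) - 51966) = 1/(89*116 - 51966) = 1/(10324 - 51966) = 1/(-41642) = -1/41642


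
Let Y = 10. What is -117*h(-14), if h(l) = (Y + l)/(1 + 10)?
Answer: 468/11 ≈ 42.545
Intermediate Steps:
h(l) = 10/11 + l/11 (h(l) = (10 + l)/(1 + 10) = (10 + l)/11 = (10 + l)*(1/11) = 10/11 + l/11)
-117*h(-14) = -117*(10/11 + (1/11)*(-14)) = -117*(10/11 - 14/11) = -117*(-4/11) = 468/11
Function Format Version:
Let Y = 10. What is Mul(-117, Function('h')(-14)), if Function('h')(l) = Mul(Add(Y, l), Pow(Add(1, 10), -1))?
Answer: Rational(468, 11) ≈ 42.545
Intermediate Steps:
Function('h')(l) = Add(Rational(10, 11), Mul(Rational(1, 11), l)) (Function('h')(l) = Mul(Add(10, l), Pow(Add(1, 10), -1)) = Mul(Add(10, l), Pow(11, -1)) = Mul(Add(10, l), Rational(1, 11)) = Add(Rational(10, 11), Mul(Rational(1, 11), l)))
Mul(-117, Function('h')(-14)) = Mul(-117, Add(Rational(10, 11), Mul(Rational(1, 11), -14))) = Mul(-117, Add(Rational(10, 11), Rational(-14, 11))) = Mul(-117, Rational(-4, 11)) = Rational(468, 11)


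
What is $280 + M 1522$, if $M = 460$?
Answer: $700400$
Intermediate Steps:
$280 + M 1522 = 280 + 460 \cdot 1522 = 280 + 700120 = 700400$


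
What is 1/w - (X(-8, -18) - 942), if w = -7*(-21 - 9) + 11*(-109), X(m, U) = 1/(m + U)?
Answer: 24223551/25714 ≈ 942.04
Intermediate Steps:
X(m, U) = 1/(U + m)
w = -989 (w = -7*(-30) - 1199 = 210 - 1199 = -989)
1/w - (X(-8, -18) - 942) = 1/(-989) - (1/(-18 - 8) - 942) = -1/989 - (1/(-26) - 942) = -1/989 - (-1/26 - 942) = -1/989 - 1*(-24493/26) = -1/989 + 24493/26 = 24223551/25714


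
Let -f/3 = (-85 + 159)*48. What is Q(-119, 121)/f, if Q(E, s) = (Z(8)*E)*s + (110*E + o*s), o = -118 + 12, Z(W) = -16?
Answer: -17039/888 ≈ -19.188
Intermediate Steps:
o = -106
Q(E, s) = -106*s + 110*E - 16*E*s (Q(E, s) = (-16*E)*s + (110*E - 106*s) = -16*E*s + (-106*s + 110*E) = -106*s + 110*E - 16*E*s)
f = -10656 (f = -3*(-85 + 159)*48 = -222*48 = -3*3552 = -10656)
Q(-119, 121)/f = (-106*121 + 110*(-119) - 16*(-119)*121)/(-10656) = (-12826 - 13090 + 230384)*(-1/10656) = 204468*(-1/10656) = -17039/888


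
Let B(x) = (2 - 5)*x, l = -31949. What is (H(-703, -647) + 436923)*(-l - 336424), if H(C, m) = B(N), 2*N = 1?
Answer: -266063347425/2 ≈ -1.3303e+11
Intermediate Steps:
N = 1/2 (N = (1/2)*1 = 1/2 ≈ 0.50000)
B(x) = -3*x
H(C, m) = -3/2 (H(C, m) = -3*1/2 = -3/2)
(H(-703, -647) + 436923)*(-l - 336424) = (-3/2 + 436923)*(-1*(-31949) - 336424) = 873843*(31949 - 336424)/2 = (873843/2)*(-304475) = -266063347425/2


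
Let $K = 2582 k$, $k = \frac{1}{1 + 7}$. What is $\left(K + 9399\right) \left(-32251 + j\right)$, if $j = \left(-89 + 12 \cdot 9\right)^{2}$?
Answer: $- \frac{620053215}{2} \approx -3.1003 \cdot 10^{8}$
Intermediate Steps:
$k = \frac{1}{8} \approx 0.125$
$j = 361$ ($j = \left(-89 + 108\right)^{2} = 19^{2} = 361$)
$K = \frac{1291}{4}$ ($K = 2582 \cdot \frac{1}{8} = \frac{1291}{4} \approx 322.75$)
$\left(K + 9399\right) \left(-32251 + j\right) = \left(\frac{1291}{4} + 9399\right) \left(-32251 + 361\right) = \frac{38887}{4} \left(-31890\right) = - \frac{620053215}{2}$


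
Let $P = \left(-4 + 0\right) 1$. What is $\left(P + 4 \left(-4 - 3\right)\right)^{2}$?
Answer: $1024$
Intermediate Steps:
$P = -4$ ($P = \left(-4\right) 1 = -4$)
$\left(P + 4 \left(-4 - 3\right)\right)^{2} = \left(-4 + 4 \left(-4 - 3\right)\right)^{2} = \left(-4 + 4 \left(-7\right)\right)^{2} = \left(-4 - 28\right)^{2} = \left(-32\right)^{2} = 1024$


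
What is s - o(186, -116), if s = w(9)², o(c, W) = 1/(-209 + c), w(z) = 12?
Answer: 3313/23 ≈ 144.04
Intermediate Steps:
s = 144 (s = 12² = 144)
s - o(186, -116) = 144 - 1/(-209 + 186) = 144 - 1/(-23) = 144 - 1*(-1/23) = 144 + 1/23 = 3313/23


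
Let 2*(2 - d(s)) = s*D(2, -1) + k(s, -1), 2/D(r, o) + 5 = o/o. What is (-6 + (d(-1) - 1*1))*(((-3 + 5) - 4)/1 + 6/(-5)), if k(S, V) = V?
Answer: 76/5 ≈ 15.200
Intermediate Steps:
D(r, o) = -1/2 (D(r, o) = 2/(-5 + o/o) = 2/(-5 + 1) = 2/(-4) = 2*(-1/4) = -1/2)
d(s) = 5/2 + s/4 (d(s) = 2 - (s*(-1/2) - 1)/2 = 2 - (-s/2 - 1)/2 = 2 - (-1 - s/2)/2 = 2 + (1/2 + s/4) = 5/2 + s/4)
(-6 + (d(-1) - 1*1))*(((-3 + 5) - 4)/1 + 6/(-5)) = (-6 + ((5/2 + (1/4)*(-1)) - 1*1))*(((-3 + 5) - 4)/1 + 6/(-5)) = (-6 + ((5/2 - 1/4) - 1))*((2 - 4)*1 + 6*(-1/5)) = (-6 + (9/4 - 1))*(-2*1 - 6/5) = (-6 + 5/4)*(-2 - 6/5) = -19/4*(-16/5) = 76/5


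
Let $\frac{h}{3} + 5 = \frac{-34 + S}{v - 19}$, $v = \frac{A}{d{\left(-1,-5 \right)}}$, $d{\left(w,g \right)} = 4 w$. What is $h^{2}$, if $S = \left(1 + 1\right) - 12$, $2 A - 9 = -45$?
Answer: $\frac{29241}{841} \approx 34.769$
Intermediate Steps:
$A = -18$ ($A = \frac{9}{2} + \frac{1}{2} \left(-45\right) = \frac{9}{2} - \frac{45}{2} = -18$)
$S = -10$ ($S = 2 - 12 = -10$)
$v = \frac{9}{2}$ ($v = - \frac{18}{4 \left(-1\right)} = - \frac{18}{-4} = \left(-18\right) \left(- \frac{1}{4}\right) = \frac{9}{2} \approx 4.5$)
$h = - \frac{171}{29}$ ($h = -15 + 3 \frac{-34 - 10}{\frac{9}{2} - 19} = -15 + 3 \left(- \frac{44}{- \frac{29}{2}}\right) = -15 + 3 \left(\left(-44\right) \left(- \frac{2}{29}\right)\right) = -15 + 3 \cdot \frac{88}{29} = -15 + \frac{264}{29} = - \frac{171}{29} \approx -5.8966$)
$h^{2} = \left(- \frac{171}{29}\right)^{2} = \frac{29241}{841}$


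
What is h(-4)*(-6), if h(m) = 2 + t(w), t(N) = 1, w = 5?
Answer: -18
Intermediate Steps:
h(m) = 3 (h(m) = 2 + 1 = 3)
h(-4)*(-6) = 3*(-6) = -18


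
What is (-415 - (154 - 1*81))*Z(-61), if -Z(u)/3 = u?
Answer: -89304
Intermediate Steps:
Z(u) = -3*u
(-415 - (154 - 1*81))*Z(-61) = (-415 - (154 - 1*81))*(-3*(-61)) = (-415 - (154 - 81))*183 = (-415 - 1*73)*183 = (-415 - 73)*183 = -488*183 = -89304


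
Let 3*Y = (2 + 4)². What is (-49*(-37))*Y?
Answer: 21756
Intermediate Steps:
Y = 12 (Y = (2 + 4)²/3 = (⅓)*6² = (⅓)*36 = 12)
(-49*(-37))*Y = -49*(-37)*12 = 1813*12 = 21756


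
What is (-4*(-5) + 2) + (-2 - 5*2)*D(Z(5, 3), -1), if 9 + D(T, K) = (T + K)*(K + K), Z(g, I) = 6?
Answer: 250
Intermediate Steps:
D(T, K) = -9 + 2*K*(K + T) (D(T, K) = -9 + (T + K)*(K + K) = -9 + (K + T)*(2*K) = -9 + 2*K*(K + T))
(-4*(-5) + 2) + (-2 - 5*2)*D(Z(5, 3), -1) = (-4*(-5) + 2) + (-2 - 5*2)*(-9 + 2*(-1)² + 2*(-1)*6) = (20 + 2) + (-2 - 10)*(-9 + 2*1 - 12) = 22 - 12*(-9 + 2 - 12) = 22 - 12*(-19) = 22 + 228 = 250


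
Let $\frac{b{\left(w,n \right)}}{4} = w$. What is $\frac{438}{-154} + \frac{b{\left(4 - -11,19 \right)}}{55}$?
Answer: $- \frac{135}{77} \approx -1.7532$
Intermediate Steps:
$b{\left(w,n \right)} = 4 w$
$\frac{438}{-154} + \frac{b{\left(4 - -11,19 \right)}}{55} = \frac{438}{-154} + \frac{4 \left(4 - -11\right)}{55} = 438 \left(- \frac{1}{154}\right) + 4 \left(4 + 11\right) \frac{1}{55} = - \frac{219}{77} + 4 \cdot 15 \cdot \frac{1}{55} = - \frac{219}{77} + 60 \cdot \frac{1}{55} = - \frac{219}{77} + \frac{12}{11} = - \frac{135}{77}$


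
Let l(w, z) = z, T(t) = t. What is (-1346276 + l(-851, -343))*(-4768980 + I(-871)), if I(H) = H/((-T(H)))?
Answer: 6422000425239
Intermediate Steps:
I(H) = -1 (I(H) = H/((-H)) = H*(-1/H) = -1)
(-1346276 + l(-851, -343))*(-4768980 + I(-871)) = (-1346276 - 343)*(-4768980 - 1) = -1346619*(-4768981) = 6422000425239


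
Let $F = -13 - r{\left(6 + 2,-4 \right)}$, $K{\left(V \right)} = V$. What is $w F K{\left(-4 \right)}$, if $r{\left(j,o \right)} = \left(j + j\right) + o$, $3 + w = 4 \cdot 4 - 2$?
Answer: $1100$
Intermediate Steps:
$w = 11$ ($w = -3 + \left(4 \cdot 4 - 2\right) = -3 + \left(16 - 2\right) = -3 + 14 = 11$)
$r{\left(j,o \right)} = o + 2 j$ ($r{\left(j,o \right)} = 2 j + o = o + 2 j$)
$F = -25$ ($F = -13 - \left(-4 + 2 \left(6 + 2\right)\right) = -13 - \left(-4 + 2 \cdot 8\right) = -13 - \left(-4 + 16\right) = -13 - 12 = -25$)
$w F K{\left(-4 \right)} = 11 \left(-25\right) \left(-4\right) = \left(-275\right) \left(-4\right) = 1100$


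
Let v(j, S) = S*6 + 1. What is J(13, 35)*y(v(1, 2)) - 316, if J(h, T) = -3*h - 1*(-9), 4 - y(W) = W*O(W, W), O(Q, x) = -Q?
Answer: -5506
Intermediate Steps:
v(j, S) = 1 + 6*S (v(j, S) = 6*S + 1 = 1 + 6*S)
y(W) = 4 + W² (y(W) = 4 - W*(-W) = 4 - (-1)*W² = 4 + W²)
J(h, T) = 9 - 3*h (J(h, T) = -3*h + 9 = 9 - 3*h)
J(13, 35)*y(v(1, 2)) - 316 = (9 - 3*13)*(4 + (1 + 6*2)²) - 316 = (9 - 39)*(4 + (1 + 12)²) - 316 = -30*(4 + 13²) - 316 = -30*(4 + 169) - 316 = -30*173 - 316 = -5190 - 316 = -5506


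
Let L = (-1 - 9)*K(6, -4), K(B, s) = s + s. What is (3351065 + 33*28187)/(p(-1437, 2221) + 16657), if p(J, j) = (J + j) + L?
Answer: 4281236/17521 ≈ 244.35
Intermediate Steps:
K(B, s) = 2*s
L = 80 (L = (-1 - 9)*(2*(-4)) = -10*(-8) = 80)
p(J, j) = 80 + J + j (p(J, j) = (J + j) + 80 = 80 + J + j)
(3351065 + 33*28187)/(p(-1437, 2221) + 16657) = (3351065 + 33*28187)/((80 - 1437 + 2221) + 16657) = (3351065 + 930171)/(864 + 16657) = 4281236/17521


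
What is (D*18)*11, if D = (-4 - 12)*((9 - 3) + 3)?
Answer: -28512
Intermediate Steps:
D = -144 (D = -16*(6 + 3) = -16*9 = -144)
(D*18)*11 = -144*18*11 = -2592*11 = -28512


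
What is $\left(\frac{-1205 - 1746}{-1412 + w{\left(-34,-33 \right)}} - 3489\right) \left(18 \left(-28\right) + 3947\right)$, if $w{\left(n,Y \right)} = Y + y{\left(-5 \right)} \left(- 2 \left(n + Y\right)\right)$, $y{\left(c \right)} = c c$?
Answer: $- \frac{22894214728}{1905} \approx -1.2018 \cdot 10^{7}$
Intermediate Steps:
$y{\left(c \right)} = c^{2}$
$w{\left(n,Y \right)} = - 50 n - 49 Y$ ($w{\left(n,Y \right)} = Y + \left(-5\right)^{2} \left(- 2 \left(n + Y\right)\right) = Y + 25 \left(- 2 \left(Y + n\right)\right) = Y + 25 \left(- 2 Y - 2 n\right) = Y - \left(50 Y + 50 n\right) = - 50 n - 49 Y$)
$\left(\frac{-1205 - 1746}{-1412 + w{\left(-34,-33 \right)}} - 3489\right) \left(18 \left(-28\right) + 3947\right) = \left(\frac{-1205 - 1746}{-1412 - -3317} - 3489\right) \left(18 \left(-28\right) + 3947\right) = \left(- \frac{2951}{-1412 + \left(1700 + 1617\right)} - 3489\right) \left(-504 + 3947\right) = \left(- \frac{2951}{-1412 + 3317} - 3489\right) 3443 = \left(- \frac{2951}{1905} - 3489\right) 3443 = \left(- \frac{6649496}{1905}\right) 3443 = - \frac{22894214728}{1905}$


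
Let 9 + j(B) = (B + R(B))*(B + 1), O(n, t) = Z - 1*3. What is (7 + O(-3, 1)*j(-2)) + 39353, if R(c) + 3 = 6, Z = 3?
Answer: 39360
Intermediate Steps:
R(c) = 3 (R(c) = -3 + 6 = 3)
O(n, t) = 0 (O(n, t) = 3 - 1*3 = 3 - 3 = 0)
j(B) = -9 + (1 + B)*(3 + B) (j(B) = -9 + (B + 3)*(B + 1) = -9 + (3 + B)*(1 + B) = -9 + (1 + B)*(3 + B))
(7 + O(-3, 1)*j(-2)) + 39353 = (7 + 0*(-6 + (-2)² + 4*(-2))) + 39353 = (7 + 0*(-6 + 4 - 8)) + 39353 = (7 + 0*(-10)) + 39353 = (7 + 0) + 39353 = 7 + 39353 = 39360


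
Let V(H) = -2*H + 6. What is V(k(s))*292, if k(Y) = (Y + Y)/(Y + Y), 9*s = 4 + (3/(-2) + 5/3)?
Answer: 1168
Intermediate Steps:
s = 25/54 (s = (4 + (3/(-2) + 5/3))/9 = (4 + (3*(-1/2) + 5*(1/3)))/9 = (4 + (-3/2 + 5/3))/9 = (4 + 1/6)/9 = (1/9)*(25/6) = 25/54 ≈ 0.46296)
k(Y) = 1 (k(Y) = (2*Y)/((2*Y)) = (2*Y)*(1/(2*Y)) = 1)
V(H) = 6 - 2*H
V(k(s))*292 = (6 - 2*1)*292 = (6 - 2)*292 = 4*292 = 1168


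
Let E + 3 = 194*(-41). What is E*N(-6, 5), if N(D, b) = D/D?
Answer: -7957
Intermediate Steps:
N(D, b) = 1
E = -7957 (E = -3 + 194*(-41) = -3 - 7954 = -7957)
E*N(-6, 5) = -7957*1 = -7957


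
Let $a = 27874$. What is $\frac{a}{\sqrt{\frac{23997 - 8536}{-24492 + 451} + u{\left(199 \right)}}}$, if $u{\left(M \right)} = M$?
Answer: $\frac{1267 \sqrt{114644268618}}{216759} \approx 1979.1$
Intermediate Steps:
$\frac{a}{\sqrt{\frac{23997 - 8536}{-24492 + 451} + u{\left(199 \right)}}} = \frac{27874}{\sqrt{\frac{23997 - 8536}{-24492 + 451} + 199}} = \frac{27874}{\sqrt{\frac{15461}{-24041} + 199}} = \frac{27874}{\sqrt{15461 \left(- \frac{1}{24041}\right) + 199}} = \frac{27874}{\sqrt{- \frac{15461}{24041} + 199}} = \frac{27874}{\sqrt{\frac{4768698}{24041}}} = \frac{27874}{\frac{1}{24041} \sqrt{114644268618}} = 27874 \frac{\sqrt{114644268618}}{4768698} = \frac{1267 \sqrt{114644268618}}{216759}$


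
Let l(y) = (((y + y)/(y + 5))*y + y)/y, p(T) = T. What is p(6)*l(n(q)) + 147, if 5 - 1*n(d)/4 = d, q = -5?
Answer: 491/3 ≈ 163.67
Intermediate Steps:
n(d) = 20 - 4*d
l(y) = (y + 2*y**2/(5 + y))/y (l(y) = (((2*y)/(5 + y))*y + y)/y = ((2*y/(5 + y))*y + y)/y = (2*y**2/(5 + y) + y)/y = (y + 2*y**2/(5 + y))/y)
p(6)*l(n(q)) + 147 = 6*((5 + 3*(20 - 4*(-5)))/(5 + (20 - 4*(-5)))) + 147 = 6*((5 + 3*(20 + 20))/(5 + (20 + 20))) + 147 = 6*((5 + 3*40)/(5 + 40)) + 147 = 6*((5 + 120)/45) + 147 = 6*((1/45)*125) + 147 = 6*(25/9) + 147 = 50/3 + 147 = 491/3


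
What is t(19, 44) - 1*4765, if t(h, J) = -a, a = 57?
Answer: -4822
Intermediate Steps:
t(h, J) = -57 (t(h, J) = -1*57 = -57)
t(19, 44) - 1*4765 = -57 - 1*4765 = -57 - 4765 = -4822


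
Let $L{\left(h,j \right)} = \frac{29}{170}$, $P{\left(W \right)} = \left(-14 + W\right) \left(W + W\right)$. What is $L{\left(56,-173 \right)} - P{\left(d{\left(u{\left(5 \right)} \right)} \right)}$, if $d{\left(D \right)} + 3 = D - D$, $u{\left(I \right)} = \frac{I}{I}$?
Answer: $- \frac{17311}{170} \approx -101.83$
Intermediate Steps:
$u{\left(I \right)} = 1$
$d{\left(D \right)} = -3$ ($d{\left(D \right)} = -3 + \left(D - D\right) = -3 + 0 = -3$)
$P{\left(W \right)} = 2 W \left(-14 + W\right)$ ($P{\left(W \right)} = \left(-14 + W\right) 2 W = 2 W \left(-14 + W\right)$)
$L{\left(h,j \right)} = \frac{29}{170}$ ($L{\left(h,j \right)} = 29 \cdot \frac{1}{170} = \frac{29}{170}$)
$L{\left(56,-173 \right)} - P{\left(d{\left(u{\left(5 \right)} \right)} \right)} = \frac{29}{170} - 2 \left(-3\right) \left(-14 - 3\right) = \frac{29}{170} - 2 \left(-3\right) \left(-17\right) = \frac{29}{170} - 102 = - \frac{17311}{170}$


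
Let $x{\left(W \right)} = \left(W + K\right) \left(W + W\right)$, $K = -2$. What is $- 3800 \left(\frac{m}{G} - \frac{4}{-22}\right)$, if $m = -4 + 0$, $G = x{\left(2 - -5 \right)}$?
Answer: $- \frac{36480}{77} \approx -473.77$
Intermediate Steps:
$x{\left(W \right)} = 2 W \left(-2 + W\right)$ ($x{\left(W \right)} = \left(W - 2\right) \left(W + W\right) = \left(-2 + W\right) 2 W = 2 W \left(-2 + W\right)$)
$G = 70$ ($G = 2 \left(2 - -5\right) \left(-2 + \left(2 - -5\right)\right) = 2 \left(2 + 5\right) \left(-2 + \left(2 + 5\right)\right) = 2 \cdot 7 \left(-2 + 7\right) = 2 \cdot 7 \cdot 5 = 70$)
$m = -4$
$- 3800 \left(\frac{m}{G} - \frac{4}{-22}\right) = - 3800 \left(- \frac{4}{70} - \frac{4}{-22}\right) = - 3800 \left(\left(-4\right) \frac{1}{70} - - \frac{2}{11}\right) = - 3800 \left(- \frac{2}{35} + \frac{2}{11}\right) = \left(-3800\right) \frac{48}{385} = - \frac{36480}{77}$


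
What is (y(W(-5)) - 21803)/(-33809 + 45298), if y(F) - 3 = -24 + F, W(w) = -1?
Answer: -21825/11489 ≈ -1.8996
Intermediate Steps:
y(F) = -21 + F (y(F) = 3 + (-24 + F) = -21 + F)
(y(W(-5)) - 21803)/(-33809 + 45298) = ((-21 - 1) - 21803)/(-33809 + 45298) = (-22 - 21803)/11489 = -21825*1/11489 = -21825/11489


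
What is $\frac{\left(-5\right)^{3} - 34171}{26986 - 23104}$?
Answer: $- \frac{5716}{647} \approx -8.8346$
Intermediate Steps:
$\frac{\left(-5\right)^{3} - 34171}{26986 - 23104} = \frac{-125 - 34171}{3882} = \left(-34296\right) \frac{1}{3882} = - \frac{5716}{647}$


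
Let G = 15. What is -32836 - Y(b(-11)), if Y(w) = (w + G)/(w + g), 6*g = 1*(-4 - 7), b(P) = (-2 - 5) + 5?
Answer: -755150/23 ≈ -32833.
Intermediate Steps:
b(P) = -2 (b(P) = -7 + 5 = -2)
g = -11/6 (g = (1*(-4 - 7))/6 = (1*(-11))/6 = (⅙)*(-11) = -11/6 ≈ -1.8333)
Y(w) = (15 + w)/(-11/6 + w) (Y(w) = (w + 15)/(w - 11/6) = (15 + w)/(-11/6 + w))
-32836 - Y(b(-11)) = -32836 - 6*(15 - 2)/(-11 + 6*(-2)) = -32836 - 6*13/(-11 - 12) = -32836 - 6*13/(-23) = -32836 - 6*(-1)*13/23 = -32836 - 1*(-78/23) = -32836 + 78/23 = -755150/23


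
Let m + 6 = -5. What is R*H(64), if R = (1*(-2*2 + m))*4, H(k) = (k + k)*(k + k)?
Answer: -983040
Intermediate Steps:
m = -11 (m = -6 - 5 = -11)
H(k) = 4*k**2 (H(k) = (2*k)*(2*k) = 4*k**2)
R = -60 (R = (1*(-2*2 - 11))*4 = (1*(-4 - 11))*4 = (1*(-15))*4 = -15*4 = -60)
R*H(64) = -240*64**2 = -240*4096 = -60*16384 = -983040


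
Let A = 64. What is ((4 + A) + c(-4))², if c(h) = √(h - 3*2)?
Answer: (68 + I*√10)² ≈ 4614.0 + 430.07*I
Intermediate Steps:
c(h) = √(-6 + h) (c(h) = √(h - 6) = √(-6 + h))
((4 + A) + c(-4))² = ((4 + 64) + √(-6 - 4))² = (68 + √(-10))² = (68 + I*√10)²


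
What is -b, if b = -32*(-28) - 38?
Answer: -858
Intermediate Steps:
b = 858 (b = 896 - 38 = 858)
-b = -1*858 = -858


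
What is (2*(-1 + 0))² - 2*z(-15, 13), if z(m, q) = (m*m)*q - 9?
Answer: -5828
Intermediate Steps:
z(m, q) = -9 + q*m² (z(m, q) = m²*q - 9 = q*m² - 9 = -9 + q*m²)
(2*(-1 + 0))² - 2*z(-15, 13) = (2*(-1 + 0))² - 2*(-9 + 13*(-15)²) = (2*(-1))² - 2*(-9 + 13*225) = (-2)² - 2*(-9 + 2925) = 4 - 2*2916 = 4 - 5832 = -5828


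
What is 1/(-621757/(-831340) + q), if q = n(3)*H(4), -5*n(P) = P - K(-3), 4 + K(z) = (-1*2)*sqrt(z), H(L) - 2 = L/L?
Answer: -2385838557140/11221824721633 + 829351434720*I*sqrt(3)/11221824721633 ≈ -0.21261 + 0.12801*I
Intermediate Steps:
H(L) = 3 (H(L) = 2 + L/L = 2 + 1 = 3)
K(z) = -4 - 2*sqrt(z) (K(z) = -4 + (-1*2)*sqrt(z) = -4 - 2*sqrt(z))
n(P) = -4/5 - P/5 - 2*I*sqrt(3)/5 (n(P) = -(P - (-4 - 2*I*sqrt(3)))/5 = -(P + (4 + 2*I*sqrt(3)))/5 = -(4 + P + 2*I*sqrt(3))/5 = -4/5 - P/5 - 2*I*sqrt(3)/5)
q = -21/5 - 6*I*sqrt(3)/5 (q = (-4/5 - 1/5*3 - 2*I*sqrt(3)/5)*3 = (-4/5 - 3/5 - 2*I*sqrt(3)/5)*3 = (-7/5 - 2*I*sqrt(3)/5)*3 = -21/5 - 6*I*sqrt(3)/5 ≈ -4.2 - 2.0785*I)
1/(-621757/(-831340) + q) = 1/(-621757/(-831340) + (-21/5 - 6*I*sqrt(3)/5)) = 1/(-621757*(-1/831340) + (-21/5 - 6*I*sqrt(3)/5)) = 1/(621757/831340 + (-21/5 - 6*I*sqrt(3)/5)) = 1/(-2869871/831340 - 6*I*sqrt(3)/5)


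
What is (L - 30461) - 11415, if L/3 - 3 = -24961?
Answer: -116750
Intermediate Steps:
L = -74874 (L = 9 + 3*(-24961) = 9 - 74883 = -74874)
(L - 30461) - 11415 = (-74874 - 30461) - 11415 = -105335 - 11415 = -116750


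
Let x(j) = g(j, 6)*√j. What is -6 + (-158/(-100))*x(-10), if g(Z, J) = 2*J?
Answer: -6 + 474*I*√10/25 ≈ -6.0 + 59.957*I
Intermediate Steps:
x(j) = 12*√j (x(j) = (2*6)*√j = 12*√j)
-6 + (-158/(-100))*x(-10) = -6 + (-158/(-100))*(12*√(-10)) = -6 + (-158*(-1/100))*(12*(I*√10)) = -6 + 79*(12*I*√10)/50 = -6 + 474*I*√10/25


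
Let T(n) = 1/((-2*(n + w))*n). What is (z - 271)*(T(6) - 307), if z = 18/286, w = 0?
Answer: 107054515/1287 ≈ 83182.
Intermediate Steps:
z = 9/143 (z = 18*(1/286) = 9/143 ≈ 0.062937)
T(n) = -1/(2*n²) (T(n) = 1/((-2*(n + 0))*n) = 1/((-2*n)*n) = 1/(-2*n²) = -1/(2*n²))
(z - 271)*(T(6) - 307) = (9/143 - 271)*(-½/6² - 307) = -38744*(-½*1/36 - 307)/143 = -38744*(-1/72 - 307)/143 = -38744/143*(-22105/72) = 107054515/1287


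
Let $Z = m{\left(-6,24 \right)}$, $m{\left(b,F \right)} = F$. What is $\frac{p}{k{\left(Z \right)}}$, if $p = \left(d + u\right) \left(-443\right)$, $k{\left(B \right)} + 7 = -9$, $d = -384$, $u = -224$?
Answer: $-16834$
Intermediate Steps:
$Z = 24$
$k{\left(B \right)} = -16$ ($k{\left(B \right)} = -7 - 9 = -16$)
$p = 269344$ ($p = \left(-384 - 224\right) \left(-443\right) = \left(-608\right) \left(-443\right) = 269344$)
$\frac{p}{k{\left(Z \right)}} = \frac{269344}{-16} = 269344 \left(- \frac{1}{16}\right) = -16834$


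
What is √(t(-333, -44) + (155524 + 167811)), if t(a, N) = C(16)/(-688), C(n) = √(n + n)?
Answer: √(2391385660 - 43*√2)/86 ≈ 568.63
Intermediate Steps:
C(n) = √2*√n (C(n) = √(2*n) = √2*√n)
t(a, N) = -√2/172 (t(a, N) = (√2*√16)/(-688) = (√2*4)*(-1/688) = (4*√2)*(-1/688) = -√2/172)
√(t(-333, -44) + (155524 + 167811)) = √(-√2/172 + (155524 + 167811)) = √(-√2/172 + 323335) = √(323335 - √2/172)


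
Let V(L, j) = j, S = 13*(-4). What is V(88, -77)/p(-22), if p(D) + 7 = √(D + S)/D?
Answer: 130438/11895 - 847*I*√74/11895 ≈ 10.966 - 0.61254*I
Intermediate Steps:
S = -52
p(D) = -7 + √(-52 + D)/D (p(D) = -7 + √(D - 52)/D = -7 + √(-52 + D)/D)
V(88, -77)/p(-22) = -77/(-7 + √(-52 - 22)/(-22)) = -77/(-7 - I*√74/22)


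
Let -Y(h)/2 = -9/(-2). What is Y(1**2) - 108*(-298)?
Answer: 32175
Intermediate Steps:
Y(h) = -9 (Y(h) = -(-18)/(-2) = -(-18)*(-1)/2 = -2*9/2 = -9)
Y(1**2) - 108*(-298) = -9 - 108*(-298) = -9 + 32184 = 32175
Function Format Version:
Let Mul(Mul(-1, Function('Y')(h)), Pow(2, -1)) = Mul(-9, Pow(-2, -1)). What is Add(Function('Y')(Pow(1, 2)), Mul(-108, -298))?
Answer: 32175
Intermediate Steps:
Function('Y')(h) = -9 (Function('Y')(h) = Mul(-2, Mul(-9, Pow(-2, -1))) = Mul(-2, Mul(-9, Rational(-1, 2))) = Mul(-2, Rational(9, 2)) = -9)
Add(Function('Y')(Pow(1, 2)), Mul(-108, -298)) = Add(-9, Mul(-108, -298)) = Add(-9, 32184) = 32175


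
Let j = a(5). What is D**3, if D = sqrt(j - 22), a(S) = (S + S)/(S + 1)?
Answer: -61*I*sqrt(183)/9 ≈ -91.688*I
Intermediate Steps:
a(S) = 2*S/(1 + S) (a(S) = (2*S)/(1 + S) = 2*S/(1 + S))
j = 5/3 (j = 2*5/(1 + 5) = 2*5/6 = 2*5*(1/6) = 5/3 ≈ 1.6667)
D = I*sqrt(183)/3 (D = sqrt(5/3 - 22) = sqrt(-61/3) = I*sqrt(183)/3 ≈ 4.5092*I)
D**3 = (I*sqrt(183)/3)**3 = -61*I*sqrt(183)/9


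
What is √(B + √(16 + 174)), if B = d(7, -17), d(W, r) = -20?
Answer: √(-20 + √190) ≈ 2.4932*I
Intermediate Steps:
B = -20
√(B + √(16 + 174)) = √(-20 + √(16 + 174)) = √(-20 + √190)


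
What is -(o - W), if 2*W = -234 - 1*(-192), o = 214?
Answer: -235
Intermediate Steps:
W = -21 (W = (-234 - 1*(-192))/2 = (-234 + 192)/2 = (½)*(-42) = -21)
-(o - W) = -(214 - 1*(-21)) = -(214 + 21) = -1*235 = -235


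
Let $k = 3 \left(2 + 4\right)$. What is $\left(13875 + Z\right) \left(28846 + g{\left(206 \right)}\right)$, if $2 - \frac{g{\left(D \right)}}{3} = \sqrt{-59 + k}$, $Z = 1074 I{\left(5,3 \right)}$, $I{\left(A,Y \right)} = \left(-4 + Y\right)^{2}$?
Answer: $431308548 - 44847 i \sqrt{41} \approx 4.3131 \cdot 10^{8} - 2.8716 \cdot 10^{5} i$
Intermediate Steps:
$k = 18$ ($k = 3 \cdot 6 = 18$)
$Z = 1074$ ($Z = 1074 \left(-4 + 3\right)^{2} = 1074 \left(-1\right)^{2} = 1074 \cdot 1 = 1074$)
$g{\left(D \right)} = 6 - 3 i \sqrt{41}$ ($g{\left(D \right)} = 6 - 3 \sqrt{-59 + 18} = 6 - 3 \sqrt{-41} = 6 - 3 i \sqrt{41}$)
$\left(13875 + Z\right) \left(28846 + g{\left(206 \right)}\right) = \left(13875 + 1074\right) \left(28846 + \left(6 - 3 i \sqrt{41}\right)\right) = 14949 \left(28852 - 3 i \sqrt{41}\right) = 431308548 - 44847 i \sqrt{41}$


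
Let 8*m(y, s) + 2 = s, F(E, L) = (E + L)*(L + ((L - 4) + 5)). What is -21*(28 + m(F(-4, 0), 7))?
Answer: -4809/8 ≈ -601.13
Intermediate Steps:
F(E, L) = (1 + 2*L)*(E + L) (F(E, L) = (E + L)*(L + ((-4 + L) + 5)) = (E + L)*(L + (1 + L)) = (E + L)*(1 + 2*L) = (1 + 2*L)*(E + L))
m(y, s) = -1/4 + s/8
-21*(28 + m(F(-4, 0), 7)) = -21*(28 + (-1/4 + (1/8)*7)) = -21*(28 + (-1/4 + 7/8)) = -21*(28 + 5/8) = -21*229/8 = -4809/8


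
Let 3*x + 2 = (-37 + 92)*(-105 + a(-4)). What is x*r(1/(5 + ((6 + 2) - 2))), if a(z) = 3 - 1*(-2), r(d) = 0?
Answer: 0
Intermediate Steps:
a(z) = 5 (a(z) = 3 + 2 = 5)
x = -1834 (x = -⅔ + ((-37 + 92)*(-105 + 5))/3 = -⅔ + (55*(-100))/3 = -⅔ + (⅓)*(-5500) = -⅔ - 5500/3 = -1834)
x*r(1/(5 + ((6 + 2) - 2))) = -1834*0 = 0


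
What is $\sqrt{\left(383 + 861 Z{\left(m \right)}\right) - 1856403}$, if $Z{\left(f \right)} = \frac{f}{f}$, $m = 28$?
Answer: $i \sqrt{1855159} \approx 1362.0 i$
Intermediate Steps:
$Z{\left(f \right)} = 1$
$\sqrt{\left(383 + 861 Z{\left(m \right)}\right) - 1856403} = \sqrt{\left(383 + 861 \cdot 1\right) - 1856403} = \sqrt{\left(383 + 861\right) - 1856403} = \sqrt{1244 - 1856403} = \sqrt{-1855159} = i \sqrt{1855159}$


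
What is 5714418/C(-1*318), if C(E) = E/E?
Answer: 5714418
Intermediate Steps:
C(E) = 1
5714418/C(-1*318) = 5714418/1 = 5714418*1 = 5714418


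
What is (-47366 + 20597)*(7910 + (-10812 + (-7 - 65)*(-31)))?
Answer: 17935230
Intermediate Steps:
(-47366 + 20597)*(7910 + (-10812 + (-7 - 65)*(-31))) = -26769*(7910 + (-10812 - 72*(-31))) = -26769*(7910 + (-10812 + 2232)) = -26769*(7910 - 8580) = -26769*(-670) = 17935230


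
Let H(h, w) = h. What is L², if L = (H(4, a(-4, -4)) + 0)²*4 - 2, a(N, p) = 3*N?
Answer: 3844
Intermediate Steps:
L = 62 (L = (4 + 0)²*4 - 2 = 4²*4 - 2 = 16*4 - 2 = 64 - 2 = 62)
L² = 62² = 3844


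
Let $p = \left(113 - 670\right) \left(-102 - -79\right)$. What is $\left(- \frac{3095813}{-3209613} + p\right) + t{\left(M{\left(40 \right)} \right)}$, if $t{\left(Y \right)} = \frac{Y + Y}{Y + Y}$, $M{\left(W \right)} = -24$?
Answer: $\frac{41124657569}{3209613} \approx 12813.0$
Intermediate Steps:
$t{\left(Y \right)} = 1$ ($t{\left(Y \right)} = \frac{2 Y}{2 Y} = 2 Y \frac{1}{2 Y} = 1$)
$p = 12811$ ($p = - 557 \left(-102 + 79\right) = \left(-557\right) \left(-23\right) = 12811$)
$\left(- \frac{3095813}{-3209613} + p\right) + t{\left(M{\left(40 \right)} \right)} = \left(- \frac{3095813}{-3209613} + 12811\right) + 1 = \left(\left(-3095813\right) \left(- \frac{1}{3209613}\right) + 12811\right) + 1 = \left(\frac{3095813}{3209613} + 12811\right) + 1 = \frac{41121447956}{3209613} + 1 = \frac{41124657569}{3209613}$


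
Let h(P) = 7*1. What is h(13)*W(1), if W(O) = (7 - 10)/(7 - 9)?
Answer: 21/2 ≈ 10.500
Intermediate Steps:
W(O) = 3/2 (W(O) = -3/(-2) = -3*(-½) = 3/2)
h(P) = 7
h(13)*W(1) = 7*(3/2) = 21/2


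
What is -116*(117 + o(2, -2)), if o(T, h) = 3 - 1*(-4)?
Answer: -14384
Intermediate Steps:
o(T, h) = 7 (o(T, h) = 3 + 4 = 7)
-116*(117 + o(2, -2)) = -116*(117 + 7) = -116*124 = -14384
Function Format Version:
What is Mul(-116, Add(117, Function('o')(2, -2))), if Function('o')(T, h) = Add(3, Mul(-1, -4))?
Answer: -14384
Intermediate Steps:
Function('o')(T, h) = 7 (Function('o')(T, h) = Add(3, 4) = 7)
Mul(-116, Add(117, Function('o')(2, -2))) = Mul(-116, Add(117, 7)) = Mul(-116, 124) = -14384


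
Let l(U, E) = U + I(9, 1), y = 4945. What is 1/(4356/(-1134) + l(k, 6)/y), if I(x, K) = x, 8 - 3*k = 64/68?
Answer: -5296095/20331571 ≈ -0.26049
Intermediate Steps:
k = 40/17 (k = 8/3 - 64/(3*68) = 8/3 - ⅓*16/17 = 8/3 - 16/51 = 40/17 ≈ 2.3529)
l(U, E) = 9 + U (l(U, E) = U + 9 = 9 + U)
1/(4356/(-1134) + l(k, 6)/y) = 1/(4356/(-1134) + (9 + 40/17)/4945) = 1/(4356*(-1/1134) + (193/17)*(1/4945)) = 1/(-242/63 + 193/84065) = 1/(-20331571/5296095) = -5296095/20331571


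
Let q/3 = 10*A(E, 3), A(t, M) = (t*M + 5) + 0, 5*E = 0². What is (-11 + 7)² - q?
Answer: -134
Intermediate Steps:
E = 0 (E = (⅕)*0² = (⅕)*0 = 0)
A(t, M) = 5 + M*t (A(t, M) = (M*t + 5) + 0 = (5 + M*t) + 0 = 5 + M*t)
q = 150 (q = 3*(10*(5 + 3*0)) = 3*(10*(5 + 0)) = 3*(10*5) = 3*50 = 150)
(-11 + 7)² - q = (-11 + 7)² - 1*150 = (-4)² - 150 = 16 - 150 = -134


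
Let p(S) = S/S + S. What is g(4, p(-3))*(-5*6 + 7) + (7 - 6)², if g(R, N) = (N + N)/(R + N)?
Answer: 47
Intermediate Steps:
p(S) = 1 + S
g(R, N) = 2*N/(N + R) (g(R, N) = (2*N)/(N + R) = 2*N/(N + R))
g(4, p(-3))*(-5*6 + 7) + (7 - 6)² = (2*(1 - 3)/((1 - 3) + 4))*(-5*6 + 7) + (7 - 6)² = (2*(-2)/(-2 + 4))*(-30 + 7) + 1² = (2*(-2)/2)*(-23) + 1 = (2*(-2)*(½))*(-23) + 1 = -2*(-23) + 1 = 46 + 1 = 47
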